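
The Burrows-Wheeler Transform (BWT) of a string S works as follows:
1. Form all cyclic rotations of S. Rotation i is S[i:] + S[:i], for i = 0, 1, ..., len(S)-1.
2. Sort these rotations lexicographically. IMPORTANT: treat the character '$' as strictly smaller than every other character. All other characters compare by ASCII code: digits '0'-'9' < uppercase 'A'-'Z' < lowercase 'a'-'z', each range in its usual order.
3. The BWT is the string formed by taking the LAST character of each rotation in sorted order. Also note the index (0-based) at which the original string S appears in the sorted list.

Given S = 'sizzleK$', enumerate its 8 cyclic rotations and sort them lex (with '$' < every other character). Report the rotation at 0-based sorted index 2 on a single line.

All 8 rotations (rotation i = S[i:]+S[:i]):
  rot[0] = sizzleK$
  rot[1] = izzleK$s
  rot[2] = zzleK$si
  rot[3] = zleK$siz
  rot[4] = leK$sizz
  rot[5] = eK$sizzl
  rot[6] = K$sizzle
  rot[7] = $sizzleK
Sorted (with $ < everything):
  sorted[0] = $sizzleK
  sorted[1] = K$sizzle
  sorted[2] = eK$sizzl
  sorted[3] = izzleK$s
  sorted[4] = leK$sizz
  sorted[5] = sizzleK$
  sorted[6] = zleK$siz
  sorted[7] = zzleK$si
sorted[2] = eK$sizzl

Answer: eK$sizzl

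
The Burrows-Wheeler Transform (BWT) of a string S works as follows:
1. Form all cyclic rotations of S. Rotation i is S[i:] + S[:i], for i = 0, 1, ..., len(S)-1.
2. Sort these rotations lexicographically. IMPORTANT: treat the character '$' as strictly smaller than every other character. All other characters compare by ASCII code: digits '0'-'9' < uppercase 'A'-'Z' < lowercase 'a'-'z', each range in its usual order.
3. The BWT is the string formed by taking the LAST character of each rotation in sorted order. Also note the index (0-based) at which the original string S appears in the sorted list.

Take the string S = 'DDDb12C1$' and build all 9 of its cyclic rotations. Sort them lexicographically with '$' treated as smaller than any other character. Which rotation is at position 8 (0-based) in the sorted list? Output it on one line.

Answer: b12C1$DDD

Derivation:
All 9 rotations (rotation i = S[i:]+S[:i]):
  rot[0] = DDDb12C1$
  rot[1] = DDb12C1$D
  rot[2] = Db12C1$DD
  rot[3] = b12C1$DDD
  rot[4] = 12C1$DDDb
  rot[5] = 2C1$DDDb1
  rot[6] = C1$DDDb12
  rot[7] = 1$DDDb12C
  rot[8] = $DDDb12C1
Sorted (with $ < everything):
  sorted[0] = $DDDb12C1
  sorted[1] = 1$DDDb12C
  sorted[2] = 12C1$DDDb
  sorted[3] = 2C1$DDDb1
  sorted[4] = C1$DDDb12
  sorted[5] = DDDb12C1$
  sorted[6] = DDb12C1$D
  sorted[7] = Db12C1$DD
  sorted[8] = b12C1$DDD
sorted[8] = b12C1$DDD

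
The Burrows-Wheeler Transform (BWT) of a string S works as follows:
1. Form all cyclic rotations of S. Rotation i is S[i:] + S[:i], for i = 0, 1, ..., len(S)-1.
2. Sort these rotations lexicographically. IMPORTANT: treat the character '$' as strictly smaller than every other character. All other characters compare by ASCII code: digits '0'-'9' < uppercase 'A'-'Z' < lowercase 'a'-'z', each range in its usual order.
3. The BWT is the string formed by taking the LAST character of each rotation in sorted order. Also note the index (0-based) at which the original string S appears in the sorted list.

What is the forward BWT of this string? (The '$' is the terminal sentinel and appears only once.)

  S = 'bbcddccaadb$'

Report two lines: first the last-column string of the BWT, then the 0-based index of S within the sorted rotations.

All 12 rotations (rotation i = S[i:]+S[:i]):
  rot[0] = bbcddccaadb$
  rot[1] = bcddccaadb$b
  rot[2] = cddccaadb$bb
  rot[3] = ddccaadb$bbc
  rot[4] = dccaadb$bbcd
  rot[5] = ccaadb$bbcdd
  rot[6] = caadb$bbcddc
  rot[7] = aadb$bbcddcc
  rot[8] = adb$bbcddcca
  rot[9] = db$bbcddccaa
  rot[10] = b$bbcddccaad
  rot[11] = $bbcddccaadb
Sorted (with $ < everything):
  sorted[0] = $bbcddccaadb  (last char: 'b')
  sorted[1] = aadb$bbcddcc  (last char: 'c')
  sorted[2] = adb$bbcddcca  (last char: 'a')
  sorted[3] = b$bbcddccaad  (last char: 'd')
  sorted[4] = bbcddccaadb$  (last char: '$')
  sorted[5] = bcddccaadb$b  (last char: 'b')
  sorted[6] = caadb$bbcddc  (last char: 'c')
  sorted[7] = ccaadb$bbcdd  (last char: 'd')
  sorted[8] = cddccaadb$bb  (last char: 'b')
  sorted[9] = db$bbcddccaa  (last char: 'a')
  sorted[10] = dccaadb$bbcd  (last char: 'd')
  sorted[11] = ddccaadb$bbc  (last char: 'c')
Last column: bcad$bcdbadc
Original string S is at sorted index 4

Answer: bcad$bcdbadc
4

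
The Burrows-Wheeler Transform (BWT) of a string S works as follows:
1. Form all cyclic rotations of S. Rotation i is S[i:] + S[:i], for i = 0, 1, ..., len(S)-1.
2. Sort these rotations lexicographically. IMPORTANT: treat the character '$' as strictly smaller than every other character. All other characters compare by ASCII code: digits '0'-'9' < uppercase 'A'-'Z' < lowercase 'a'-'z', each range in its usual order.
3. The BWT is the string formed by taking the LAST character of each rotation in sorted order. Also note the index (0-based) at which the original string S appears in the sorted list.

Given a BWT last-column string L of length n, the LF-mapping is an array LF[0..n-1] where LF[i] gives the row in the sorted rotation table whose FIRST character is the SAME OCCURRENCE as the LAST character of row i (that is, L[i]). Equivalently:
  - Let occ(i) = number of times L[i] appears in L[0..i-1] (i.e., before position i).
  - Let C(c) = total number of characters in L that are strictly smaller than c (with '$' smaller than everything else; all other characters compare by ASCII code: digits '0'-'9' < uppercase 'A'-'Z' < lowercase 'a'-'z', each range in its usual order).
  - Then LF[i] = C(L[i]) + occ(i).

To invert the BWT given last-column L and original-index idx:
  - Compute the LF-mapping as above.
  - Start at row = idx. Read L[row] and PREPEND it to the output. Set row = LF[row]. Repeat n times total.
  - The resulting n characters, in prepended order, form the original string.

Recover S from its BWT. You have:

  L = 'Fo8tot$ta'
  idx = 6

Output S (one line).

Answer: tattoo8F$

Derivation:
LF mapping: 2 4 1 6 5 7 0 8 3
Walk LF starting at row 6, prepending L[row]:
  step 1: row=6, L[6]='$', prepend. Next row=LF[6]=0
  step 2: row=0, L[0]='F', prepend. Next row=LF[0]=2
  step 3: row=2, L[2]='8', prepend. Next row=LF[2]=1
  step 4: row=1, L[1]='o', prepend. Next row=LF[1]=4
  step 5: row=4, L[4]='o', prepend. Next row=LF[4]=5
  step 6: row=5, L[5]='t', prepend. Next row=LF[5]=7
  step 7: row=7, L[7]='t', prepend. Next row=LF[7]=8
  step 8: row=8, L[8]='a', prepend. Next row=LF[8]=3
  step 9: row=3, L[3]='t', prepend. Next row=LF[3]=6
Reversed output: tattoo8F$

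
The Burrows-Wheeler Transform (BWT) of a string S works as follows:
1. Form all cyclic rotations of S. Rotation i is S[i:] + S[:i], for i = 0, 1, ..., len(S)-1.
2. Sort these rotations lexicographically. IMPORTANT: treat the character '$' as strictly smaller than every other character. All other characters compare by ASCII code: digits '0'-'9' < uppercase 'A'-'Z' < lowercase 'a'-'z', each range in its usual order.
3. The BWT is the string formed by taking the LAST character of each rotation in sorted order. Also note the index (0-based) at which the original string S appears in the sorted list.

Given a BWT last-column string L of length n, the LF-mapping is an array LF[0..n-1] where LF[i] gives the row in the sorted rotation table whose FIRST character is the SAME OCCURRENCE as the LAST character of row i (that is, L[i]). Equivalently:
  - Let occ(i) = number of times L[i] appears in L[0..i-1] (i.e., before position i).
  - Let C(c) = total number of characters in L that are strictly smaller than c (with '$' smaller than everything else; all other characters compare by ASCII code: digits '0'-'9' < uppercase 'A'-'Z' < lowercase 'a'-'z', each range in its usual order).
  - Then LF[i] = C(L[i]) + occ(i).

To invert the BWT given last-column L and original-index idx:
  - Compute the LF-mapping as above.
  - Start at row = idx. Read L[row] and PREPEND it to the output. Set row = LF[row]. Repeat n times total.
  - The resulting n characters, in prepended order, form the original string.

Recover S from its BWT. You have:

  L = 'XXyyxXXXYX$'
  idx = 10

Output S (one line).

LF mapping: 1 2 9 10 8 3 4 5 7 6 0
Walk LF starting at row 10, prepending L[row]:
  step 1: row=10, L[10]='$', prepend. Next row=LF[10]=0
  step 2: row=0, L[0]='X', prepend. Next row=LF[0]=1
  step 3: row=1, L[1]='X', prepend. Next row=LF[1]=2
  step 4: row=2, L[2]='y', prepend. Next row=LF[2]=9
  step 5: row=9, L[9]='X', prepend. Next row=LF[9]=6
  step 6: row=6, L[6]='X', prepend. Next row=LF[6]=4
  step 7: row=4, L[4]='x', prepend. Next row=LF[4]=8
  step 8: row=8, L[8]='Y', prepend. Next row=LF[8]=7
  step 9: row=7, L[7]='X', prepend. Next row=LF[7]=5
  step 10: row=5, L[5]='X', prepend. Next row=LF[5]=3
  step 11: row=3, L[3]='y', prepend. Next row=LF[3]=10
Reversed output: yXXYxXXyXX$

Answer: yXXYxXXyXX$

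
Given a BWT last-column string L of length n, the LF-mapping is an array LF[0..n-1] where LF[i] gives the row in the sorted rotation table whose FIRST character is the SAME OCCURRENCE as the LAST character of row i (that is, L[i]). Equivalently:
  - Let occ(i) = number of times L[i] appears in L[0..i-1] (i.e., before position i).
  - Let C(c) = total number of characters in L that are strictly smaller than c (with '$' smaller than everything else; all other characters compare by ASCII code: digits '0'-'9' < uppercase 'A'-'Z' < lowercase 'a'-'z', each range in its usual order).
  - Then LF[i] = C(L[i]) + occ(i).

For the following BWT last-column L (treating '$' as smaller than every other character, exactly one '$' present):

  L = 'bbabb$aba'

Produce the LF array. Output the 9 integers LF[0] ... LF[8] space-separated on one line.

Answer: 4 5 1 6 7 0 2 8 3

Derivation:
Char counts: '$':1, 'a':3, 'b':5
C (first-col start): C('$')=0, C('a')=1, C('b')=4
L[0]='b': occ=0, LF[0]=C('b')+0=4+0=4
L[1]='b': occ=1, LF[1]=C('b')+1=4+1=5
L[2]='a': occ=0, LF[2]=C('a')+0=1+0=1
L[3]='b': occ=2, LF[3]=C('b')+2=4+2=6
L[4]='b': occ=3, LF[4]=C('b')+3=4+3=7
L[5]='$': occ=0, LF[5]=C('$')+0=0+0=0
L[6]='a': occ=1, LF[6]=C('a')+1=1+1=2
L[7]='b': occ=4, LF[7]=C('b')+4=4+4=8
L[8]='a': occ=2, LF[8]=C('a')+2=1+2=3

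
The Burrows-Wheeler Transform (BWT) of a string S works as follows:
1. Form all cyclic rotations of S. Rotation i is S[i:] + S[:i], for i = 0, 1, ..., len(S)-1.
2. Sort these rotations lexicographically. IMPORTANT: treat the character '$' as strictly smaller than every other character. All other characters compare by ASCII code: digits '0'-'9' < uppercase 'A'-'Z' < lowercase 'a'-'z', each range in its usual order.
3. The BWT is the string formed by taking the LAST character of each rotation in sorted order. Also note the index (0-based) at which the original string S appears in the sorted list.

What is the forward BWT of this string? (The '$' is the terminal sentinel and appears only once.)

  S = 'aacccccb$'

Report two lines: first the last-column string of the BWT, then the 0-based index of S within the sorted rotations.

Answer: b$accccca
1

Derivation:
All 9 rotations (rotation i = S[i:]+S[:i]):
  rot[0] = aacccccb$
  rot[1] = acccccb$a
  rot[2] = cccccb$aa
  rot[3] = ccccb$aac
  rot[4] = cccb$aacc
  rot[5] = ccb$aaccc
  rot[6] = cb$aacccc
  rot[7] = b$aaccccc
  rot[8] = $aacccccb
Sorted (with $ < everything):
  sorted[0] = $aacccccb  (last char: 'b')
  sorted[1] = aacccccb$  (last char: '$')
  sorted[2] = acccccb$a  (last char: 'a')
  sorted[3] = b$aaccccc  (last char: 'c')
  sorted[4] = cb$aacccc  (last char: 'c')
  sorted[5] = ccb$aaccc  (last char: 'c')
  sorted[6] = cccb$aacc  (last char: 'c')
  sorted[7] = ccccb$aac  (last char: 'c')
  sorted[8] = cccccb$aa  (last char: 'a')
Last column: b$accccca
Original string S is at sorted index 1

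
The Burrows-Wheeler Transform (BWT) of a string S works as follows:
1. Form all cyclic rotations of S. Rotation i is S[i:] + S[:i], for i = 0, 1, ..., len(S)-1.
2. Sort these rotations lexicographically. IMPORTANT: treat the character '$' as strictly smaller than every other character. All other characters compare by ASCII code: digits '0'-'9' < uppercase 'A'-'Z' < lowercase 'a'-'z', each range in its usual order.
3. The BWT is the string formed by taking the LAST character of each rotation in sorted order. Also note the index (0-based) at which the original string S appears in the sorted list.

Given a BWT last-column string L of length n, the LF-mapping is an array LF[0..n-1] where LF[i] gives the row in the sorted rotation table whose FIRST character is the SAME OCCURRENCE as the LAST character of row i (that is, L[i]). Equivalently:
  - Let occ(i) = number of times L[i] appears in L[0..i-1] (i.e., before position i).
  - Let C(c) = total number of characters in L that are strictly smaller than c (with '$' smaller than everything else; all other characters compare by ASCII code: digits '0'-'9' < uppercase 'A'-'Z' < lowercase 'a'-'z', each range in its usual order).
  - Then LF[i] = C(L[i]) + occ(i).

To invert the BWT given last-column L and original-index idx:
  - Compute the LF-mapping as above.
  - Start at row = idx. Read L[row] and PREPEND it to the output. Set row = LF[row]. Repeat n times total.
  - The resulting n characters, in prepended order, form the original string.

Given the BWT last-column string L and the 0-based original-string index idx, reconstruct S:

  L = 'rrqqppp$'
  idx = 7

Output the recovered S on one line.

LF mapping: 6 7 4 5 1 2 3 0
Walk LF starting at row 7, prepending L[row]:
  step 1: row=7, L[7]='$', prepend. Next row=LF[7]=0
  step 2: row=0, L[0]='r', prepend. Next row=LF[0]=6
  step 3: row=6, L[6]='p', prepend. Next row=LF[6]=3
  step 4: row=3, L[3]='q', prepend. Next row=LF[3]=5
  step 5: row=5, L[5]='p', prepend. Next row=LF[5]=2
  step 6: row=2, L[2]='q', prepend. Next row=LF[2]=4
  step 7: row=4, L[4]='p', prepend. Next row=LF[4]=1
  step 8: row=1, L[1]='r', prepend. Next row=LF[1]=7
Reversed output: rpqpqpr$

Answer: rpqpqpr$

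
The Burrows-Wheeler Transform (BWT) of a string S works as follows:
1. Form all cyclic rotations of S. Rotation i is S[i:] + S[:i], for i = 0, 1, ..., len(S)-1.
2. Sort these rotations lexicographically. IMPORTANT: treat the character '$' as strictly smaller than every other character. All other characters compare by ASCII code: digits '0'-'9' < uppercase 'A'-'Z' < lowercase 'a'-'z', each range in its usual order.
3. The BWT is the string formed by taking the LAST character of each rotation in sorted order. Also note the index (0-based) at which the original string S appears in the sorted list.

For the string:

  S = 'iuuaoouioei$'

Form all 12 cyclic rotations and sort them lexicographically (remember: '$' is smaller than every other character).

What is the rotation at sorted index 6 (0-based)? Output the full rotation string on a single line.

All 12 rotations (rotation i = S[i:]+S[:i]):
  rot[0] = iuuaoouioei$
  rot[1] = uuaoouioei$i
  rot[2] = uaoouioei$iu
  rot[3] = aoouioei$iuu
  rot[4] = oouioei$iuua
  rot[5] = ouioei$iuuao
  rot[6] = uioei$iuuaoo
  rot[7] = ioei$iuuaoou
  rot[8] = oei$iuuaooui
  rot[9] = ei$iuuaoouio
  rot[10] = i$iuuaoouioe
  rot[11] = $iuuaoouioei
Sorted (with $ < everything):
  sorted[0] = $iuuaoouioei
  sorted[1] = aoouioei$iuu
  sorted[2] = ei$iuuaoouio
  sorted[3] = i$iuuaoouioe
  sorted[4] = ioei$iuuaoou
  sorted[5] = iuuaoouioei$
  sorted[6] = oei$iuuaooui
  sorted[7] = oouioei$iuua
  sorted[8] = ouioei$iuuao
  sorted[9] = uaoouioei$iu
  sorted[10] = uioei$iuuaoo
  sorted[11] = uuaoouioei$i
sorted[6] = oei$iuuaooui

Answer: oei$iuuaooui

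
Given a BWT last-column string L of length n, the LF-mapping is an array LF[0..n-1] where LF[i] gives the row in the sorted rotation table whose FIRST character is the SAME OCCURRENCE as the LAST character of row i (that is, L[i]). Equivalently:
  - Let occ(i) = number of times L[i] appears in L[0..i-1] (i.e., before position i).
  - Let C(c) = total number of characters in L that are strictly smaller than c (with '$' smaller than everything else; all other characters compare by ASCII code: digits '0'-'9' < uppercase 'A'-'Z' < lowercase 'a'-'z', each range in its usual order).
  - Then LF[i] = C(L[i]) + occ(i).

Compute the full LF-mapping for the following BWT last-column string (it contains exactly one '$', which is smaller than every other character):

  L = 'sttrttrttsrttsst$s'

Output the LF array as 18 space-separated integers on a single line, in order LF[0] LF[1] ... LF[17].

Answer: 4 9 10 1 11 12 2 13 14 5 3 15 16 6 7 17 0 8

Derivation:
Char counts: '$':1, 'r':3, 's':5, 't':9
C (first-col start): C('$')=0, C('r')=1, C('s')=4, C('t')=9
L[0]='s': occ=0, LF[0]=C('s')+0=4+0=4
L[1]='t': occ=0, LF[1]=C('t')+0=9+0=9
L[2]='t': occ=1, LF[2]=C('t')+1=9+1=10
L[3]='r': occ=0, LF[3]=C('r')+0=1+0=1
L[4]='t': occ=2, LF[4]=C('t')+2=9+2=11
L[5]='t': occ=3, LF[5]=C('t')+3=9+3=12
L[6]='r': occ=1, LF[6]=C('r')+1=1+1=2
L[7]='t': occ=4, LF[7]=C('t')+4=9+4=13
L[8]='t': occ=5, LF[8]=C('t')+5=9+5=14
L[9]='s': occ=1, LF[9]=C('s')+1=4+1=5
L[10]='r': occ=2, LF[10]=C('r')+2=1+2=3
L[11]='t': occ=6, LF[11]=C('t')+6=9+6=15
L[12]='t': occ=7, LF[12]=C('t')+7=9+7=16
L[13]='s': occ=2, LF[13]=C('s')+2=4+2=6
L[14]='s': occ=3, LF[14]=C('s')+3=4+3=7
L[15]='t': occ=8, LF[15]=C('t')+8=9+8=17
L[16]='$': occ=0, LF[16]=C('$')+0=0+0=0
L[17]='s': occ=4, LF[17]=C('s')+4=4+4=8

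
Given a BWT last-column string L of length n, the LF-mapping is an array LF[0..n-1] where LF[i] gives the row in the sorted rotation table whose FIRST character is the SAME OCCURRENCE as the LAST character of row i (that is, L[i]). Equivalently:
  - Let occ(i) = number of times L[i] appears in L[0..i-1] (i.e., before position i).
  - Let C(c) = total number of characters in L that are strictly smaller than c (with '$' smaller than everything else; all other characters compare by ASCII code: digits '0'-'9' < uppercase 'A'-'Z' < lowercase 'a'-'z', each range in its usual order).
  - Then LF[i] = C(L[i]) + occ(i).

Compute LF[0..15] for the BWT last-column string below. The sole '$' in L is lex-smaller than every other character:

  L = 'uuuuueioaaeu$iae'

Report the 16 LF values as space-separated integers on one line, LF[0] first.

Char counts: '$':1, 'a':3, 'e':3, 'i':2, 'o':1, 'u':6
C (first-col start): C('$')=0, C('a')=1, C('e')=4, C('i')=7, C('o')=9, C('u')=10
L[0]='u': occ=0, LF[0]=C('u')+0=10+0=10
L[1]='u': occ=1, LF[1]=C('u')+1=10+1=11
L[2]='u': occ=2, LF[2]=C('u')+2=10+2=12
L[3]='u': occ=3, LF[3]=C('u')+3=10+3=13
L[4]='u': occ=4, LF[4]=C('u')+4=10+4=14
L[5]='e': occ=0, LF[5]=C('e')+0=4+0=4
L[6]='i': occ=0, LF[6]=C('i')+0=7+0=7
L[7]='o': occ=0, LF[7]=C('o')+0=9+0=9
L[8]='a': occ=0, LF[8]=C('a')+0=1+0=1
L[9]='a': occ=1, LF[9]=C('a')+1=1+1=2
L[10]='e': occ=1, LF[10]=C('e')+1=4+1=5
L[11]='u': occ=5, LF[11]=C('u')+5=10+5=15
L[12]='$': occ=0, LF[12]=C('$')+0=0+0=0
L[13]='i': occ=1, LF[13]=C('i')+1=7+1=8
L[14]='a': occ=2, LF[14]=C('a')+2=1+2=3
L[15]='e': occ=2, LF[15]=C('e')+2=4+2=6

Answer: 10 11 12 13 14 4 7 9 1 2 5 15 0 8 3 6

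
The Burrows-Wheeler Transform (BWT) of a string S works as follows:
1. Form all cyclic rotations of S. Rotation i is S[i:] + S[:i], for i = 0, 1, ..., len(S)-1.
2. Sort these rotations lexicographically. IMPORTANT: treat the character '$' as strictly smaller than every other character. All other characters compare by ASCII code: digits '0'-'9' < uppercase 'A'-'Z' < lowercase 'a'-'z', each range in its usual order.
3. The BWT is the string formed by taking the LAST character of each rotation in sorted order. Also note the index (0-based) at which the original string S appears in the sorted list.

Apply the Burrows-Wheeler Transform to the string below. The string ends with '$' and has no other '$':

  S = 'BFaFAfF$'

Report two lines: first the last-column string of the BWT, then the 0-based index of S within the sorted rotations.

Answer: FF$faBFA
2

Derivation:
All 8 rotations (rotation i = S[i:]+S[:i]):
  rot[0] = BFaFAfF$
  rot[1] = FaFAfF$B
  rot[2] = aFAfF$BF
  rot[3] = FAfF$BFa
  rot[4] = AfF$BFaF
  rot[5] = fF$BFaFA
  rot[6] = F$BFaFAf
  rot[7] = $BFaFAfF
Sorted (with $ < everything):
  sorted[0] = $BFaFAfF  (last char: 'F')
  sorted[1] = AfF$BFaF  (last char: 'F')
  sorted[2] = BFaFAfF$  (last char: '$')
  sorted[3] = F$BFaFAf  (last char: 'f')
  sorted[4] = FAfF$BFa  (last char: 'a')
  sorted[5] = FaFAfF$B  (last char: 'B')
  sorted[6] = aFAfF$BF  (last char: 'F')
  sorted[7] = fF$BFaFA  (last char: 'A')
Last column: FF$faBFA
Original string S is at sorted index 2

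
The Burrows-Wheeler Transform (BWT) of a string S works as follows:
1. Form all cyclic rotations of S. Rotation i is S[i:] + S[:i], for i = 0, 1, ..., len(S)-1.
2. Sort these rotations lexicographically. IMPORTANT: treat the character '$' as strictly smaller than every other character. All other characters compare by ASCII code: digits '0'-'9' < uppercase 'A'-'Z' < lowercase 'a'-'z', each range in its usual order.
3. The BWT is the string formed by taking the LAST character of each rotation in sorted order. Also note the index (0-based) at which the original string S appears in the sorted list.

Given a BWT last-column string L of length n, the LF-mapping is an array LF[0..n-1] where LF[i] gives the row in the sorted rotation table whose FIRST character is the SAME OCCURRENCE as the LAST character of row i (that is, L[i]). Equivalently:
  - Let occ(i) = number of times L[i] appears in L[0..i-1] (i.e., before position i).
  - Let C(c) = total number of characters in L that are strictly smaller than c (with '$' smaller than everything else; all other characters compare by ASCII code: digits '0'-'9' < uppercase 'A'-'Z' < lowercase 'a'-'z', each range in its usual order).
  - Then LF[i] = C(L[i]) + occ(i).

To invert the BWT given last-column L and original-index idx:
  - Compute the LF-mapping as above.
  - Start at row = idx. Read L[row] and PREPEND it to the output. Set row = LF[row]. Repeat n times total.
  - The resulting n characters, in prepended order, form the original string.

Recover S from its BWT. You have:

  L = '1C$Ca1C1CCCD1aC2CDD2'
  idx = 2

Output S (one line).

LF mapping: 1 7 0 8 18 2 9 3 10 11 12 15 4 19 13 5 14 16 17 6
Walk LF starting at row 2, prepending L[row]:
  step 1: row=2, L[2]='$', prepend. Next row=LF[2]=0
  step 2: row=0, L[0]='1', prepend. Next row=LF[0]=1
  step 3: row=1, L[1]='C', prepend. Next row=LF[1]=7
  step 4: row=7, L[7]='1', prepend. Next row=LF[7]=3
  step 5: row=3, L[3]='C', prepend. Next row=LF[3]=8
  step 6: row=8, L[8]='C', prepend. Next row=LF[8]=10
  step 7: row=10, L[10]='C', prepend. Next row=LF[10]=12
  step 8: row=12, L[12]='1', prepend. Next row=LF[12]=4
  step 9: row=4, L[4]='a', prepend. Next row=LF[4]=18
  step 10: row=18, L[18]='D', prepend. Next row=LF[18]=17
  step 11: row=17, L[17]='D', prepend. Next row=LF[17]=16
  step 12: row=16, L[16]='C', prepend. Next row=LF[16]=14
  step 13: row=14, L[14]='C', prepend. Next row=LF[14]=13
  step 14: row=13, L[13]='a', prepend. Next row=LF[13]=19
  step 15: row=19, L[19]='2', prepend. Next row=LF[19]=6
  step 16: row=6, L[6]='C', prepend. Next row=LF[6]=9
  step 17: row=9, L[9]='C', prepend. Next row=LF[9]=11
  step 18: row=11, L[11]='D', prepend. Next row=LF[11]=15
  step 19: row=15, L[15]='2', prepend. Next row=LF[15]=5
  step 20: row=5, L[5]='1', prepend. Next row=LF[5]=2
Reversed output: 12DCC2aCCDDa1CCC1C1$

Answer: 12DCC2aCCDDa1CCC1C1$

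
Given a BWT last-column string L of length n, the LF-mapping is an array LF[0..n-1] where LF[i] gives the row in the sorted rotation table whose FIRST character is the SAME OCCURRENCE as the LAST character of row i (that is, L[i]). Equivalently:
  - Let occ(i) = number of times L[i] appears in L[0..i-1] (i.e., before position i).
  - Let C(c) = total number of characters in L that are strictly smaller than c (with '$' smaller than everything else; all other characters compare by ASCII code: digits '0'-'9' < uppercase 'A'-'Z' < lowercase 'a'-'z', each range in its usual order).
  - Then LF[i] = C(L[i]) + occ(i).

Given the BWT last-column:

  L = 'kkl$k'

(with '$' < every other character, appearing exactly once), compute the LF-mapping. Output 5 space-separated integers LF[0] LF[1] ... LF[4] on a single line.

Answer: 1 2 4 0 3

Derivation:
Char counts: '$':1, 'k':3, 'l':1
C (first-col start): C('$')=0, C('k')=1, C('l')=4
L[0]='k': occ=0, LF[0]=C('k')+0=1+0=1
L[1]='k': occ=1, LF[1]=C('k')+1=1+1=2
L[2]='l': occ=0, LF[2]=C('l')+0=4+0=4
L[3]='$': occ=0, LF[3]=C('$')+0=0+0=0
L[4]='k': occ=2, LF[4]=C('k')+2=1+2=3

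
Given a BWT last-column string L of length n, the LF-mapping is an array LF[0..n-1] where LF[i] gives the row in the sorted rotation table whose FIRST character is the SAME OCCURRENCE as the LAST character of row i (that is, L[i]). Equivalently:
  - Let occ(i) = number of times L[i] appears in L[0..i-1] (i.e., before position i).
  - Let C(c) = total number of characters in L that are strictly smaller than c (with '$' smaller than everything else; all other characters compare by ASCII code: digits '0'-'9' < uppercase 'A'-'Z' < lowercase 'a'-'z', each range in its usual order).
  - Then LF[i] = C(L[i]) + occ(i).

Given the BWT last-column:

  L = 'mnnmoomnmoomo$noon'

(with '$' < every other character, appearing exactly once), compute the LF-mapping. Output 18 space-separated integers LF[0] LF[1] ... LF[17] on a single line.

Answer: 1 6 7 2 11 12 3 8 4 13 14 5 15 0 9 16 17 10

Derivation:
Char counts: '$':1, 'm':5, 'n':5, 'o':7
C (first-col start): C('$')=0, C('m')=1, C('n')=6, C('o')=11
L[0]='m': occ=0, LF[0]=C('m')+0=1+0=1
L[1]='n': occ=0, LF[1]=C('n')+0=6+0=6
L[2]='n': occ=1, LF[2]=C('n')+1=6+1=7
L[3]='m': occ=1, LF[3]=C('m')+1=1+1=2
L[4]='o': occ=0, LF[4]=C('o')+0=11+0=11
L[5]='o': occ=1, LF[5]=C('o')+1=11+1=12
L[6]='m': occ=2, LF[6]=C('m')+2=1+2=3
L[7]='n': occ=2, LF[7]=C('n')+2=6+2=8
L[8]='m': occ=3, LF[8]=C('m')+3=1+3=4
L[9]='o': occ=2, LF[9]=C('o')+2=11+2=13
L[10]='o': occ=3, LF[10]=C('o')+3=11+3=14
L[11]='m': occ=4, LF[11]=C('m')+4=1+4=5
L[12]='o': occ=4, LF[12]=C('o')+4=11+4=15
L[13]='$': occ=0, LF[13]=C('$')+0=0+0=0
L[14]='n': occ=3, LF[14]=C('n')+3=6+3=9
L[15]='o': occ=5, LF[15]=C('o')+5=11+5=16
L[16]='o': occ=6, LF[16]=C('o')+6=11+6=17
L[17]='n': occ=4, LF[17]=C('n')+4=6+4=10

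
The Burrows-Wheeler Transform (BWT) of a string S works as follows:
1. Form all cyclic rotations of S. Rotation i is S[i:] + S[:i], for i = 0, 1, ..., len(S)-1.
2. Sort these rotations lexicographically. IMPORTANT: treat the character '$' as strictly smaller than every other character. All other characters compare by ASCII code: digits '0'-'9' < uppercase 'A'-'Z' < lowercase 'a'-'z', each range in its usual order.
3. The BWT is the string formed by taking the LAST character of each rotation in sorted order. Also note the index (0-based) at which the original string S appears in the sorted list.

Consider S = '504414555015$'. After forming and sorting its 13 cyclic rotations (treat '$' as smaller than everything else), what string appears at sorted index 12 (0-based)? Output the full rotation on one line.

Answer: 555015$504414

Derivation:
All 13 rotations (rotation i = S[i:]+S[:i]):
  rot[0] = 504414555015$
  rot[1] = 04414555015$5
  rot[2] = 4414555015$50
  rot[3] = 414555015$504
  rot[4] = 14555015$5044
  rot[5] = 4555015$50441
  rot[6] = 555015$504414
  rot[7] = 55015$5044145
  rot[8] = 5015$50441455
  rot[9] = 015$504414555
  rot[10] = 15$5044145550
  rot[11] = 5$50441455501
  rot[12] = $504414555015
Sorted (with $ < everything):
  sorted[0] = $504414555015
  sorted[1] = 015$504414555
  sorted[2] = 04414555015$5
  sorted[3] = 14555015$5044
  sorted[4] = 15$5044145550
  sorted[5] = 414555015$504
  sorted[6] = 4414555015$50
  sorted[7] = 4555015$50441
  sorted[8] = 5$50441455501
  sorted[9] = 5015$50441455
  sorted[10] = 504414555015$
  sorted[11] = 55015$5044145
  sorted[12] = 555015$504414
sorted[12] = 555015$504414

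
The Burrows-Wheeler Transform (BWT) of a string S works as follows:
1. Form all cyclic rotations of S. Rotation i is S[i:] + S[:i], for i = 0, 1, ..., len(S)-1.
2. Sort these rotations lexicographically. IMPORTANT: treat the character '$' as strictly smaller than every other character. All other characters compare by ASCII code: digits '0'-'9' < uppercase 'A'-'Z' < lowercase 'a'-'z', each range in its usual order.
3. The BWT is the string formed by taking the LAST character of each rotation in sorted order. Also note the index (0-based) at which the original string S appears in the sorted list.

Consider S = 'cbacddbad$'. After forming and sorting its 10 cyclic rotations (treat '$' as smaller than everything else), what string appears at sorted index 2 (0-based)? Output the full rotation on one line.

Answer: ad$cbacddb

Derivation:
All 10 rotations (rotation i = S[i:]+S[:i]):
  rot[0] = cbacddbad$
  rot[1] = bacddbad$c
  rot[2] = acddbad$cb
  rot[3] = cddbad$cba
  rot[4] = ddbad$cbac
  rot[5] = dbad$cbacd
  rot[6] = bad$cbacdd
  rot[7] = ad$cbacddb
  rot[8] = d$cbacddba
  rot[9] = $cbacddbad
Sorted (with $ < everything):
  sorted[0] = $cbacddbad
  sorted[1] = acddbad$cb
  sorted[2] = ad$cbacddb
  sorted[3] = bacddbad$c
  sorted[4] = bad$cbacdd
  sorted[5] = cbacddbad$
  sorted[6] = cddbad$cba
  sorted[7] = d$cbacddba
  sorted[8] = dbad$cbacd
  sorted[9] = ddbad$cbac
sorted[2] = ad$cbacddb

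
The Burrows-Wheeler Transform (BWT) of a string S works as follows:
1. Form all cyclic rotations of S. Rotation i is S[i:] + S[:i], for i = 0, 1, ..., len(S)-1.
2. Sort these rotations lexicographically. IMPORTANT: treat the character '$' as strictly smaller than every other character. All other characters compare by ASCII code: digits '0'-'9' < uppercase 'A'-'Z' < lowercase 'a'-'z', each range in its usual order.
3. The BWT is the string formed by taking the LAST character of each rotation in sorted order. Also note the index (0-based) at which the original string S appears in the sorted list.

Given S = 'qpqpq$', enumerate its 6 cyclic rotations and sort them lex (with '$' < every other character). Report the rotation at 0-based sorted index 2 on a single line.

All 6 rotations (rotation i = S[i:]+S[:i]):
  rot[0] = qpqpq$
  rot[1] = pqpq$q
  rot[2] = qpq$qp
  rot[3] = pq$qpq
  rot[4] = q$qpqp
  rot[5] = $qpqpq
Sorted (with $ < everything):
  sorted[0] = $qpqpq
  sorted[1] = pq$qpq
  sorted[2] = pqpq$q
  sorted[3] = q$qpqp
  sorted[4] = qpq$qp
  sorted[5] = qpqpq$
sorted[2] = pqpq$q

Answer: pqpq$q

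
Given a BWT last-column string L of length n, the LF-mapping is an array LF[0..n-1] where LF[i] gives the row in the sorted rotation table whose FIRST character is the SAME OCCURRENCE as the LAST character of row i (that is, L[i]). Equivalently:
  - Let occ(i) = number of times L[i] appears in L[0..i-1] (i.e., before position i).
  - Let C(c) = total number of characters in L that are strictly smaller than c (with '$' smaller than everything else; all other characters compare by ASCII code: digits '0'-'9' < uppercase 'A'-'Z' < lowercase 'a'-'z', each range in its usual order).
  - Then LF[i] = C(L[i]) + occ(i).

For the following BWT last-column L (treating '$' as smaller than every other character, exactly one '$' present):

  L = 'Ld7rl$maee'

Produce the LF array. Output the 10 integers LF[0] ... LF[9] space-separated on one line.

Answer: 2 4 1 9 7 0 8 3 5 6

Derivation:
Char counts: '$':1, '7':1, 'L':1, 'a':1, 'd':1, 'e':2, 'l':1, 'm':1, 'r':1
C (first-col start): C('$')=0, C('7')=1, C('L')=2, C('a')=3, C('d')=4, C('e')=5, C('l')=7, C('m')=8, C('r')=9
L[0]='L': occ=0, LF[0]=C('L')+0=2+0=2
L[1]='d': occ=0, LF[1]=C('d')+0=4+0=4
L[2]='7': occ=0, LF[2]=C('7')+0=1+0=1
L[3]='r': occ=0, LF[3]=C('r')+0=9+0=9
L[4]='l': occ=0, LF[4]=C('l')+0=7+0=7
L[5]='$': occ=0, LF[5]=C('$')+0=0+0=0
L[6]='m': occ=0, LF[6]=C('m')+0=8+0=8
L[7]='a': occ=0, LF[7]=C('a')+0=3+0=3
L[8]='e': occ=0, LF[8]=C('e')+0=5+0=5
L[9]='e': occ=1, LF[9]=C('e')+1=5+1=6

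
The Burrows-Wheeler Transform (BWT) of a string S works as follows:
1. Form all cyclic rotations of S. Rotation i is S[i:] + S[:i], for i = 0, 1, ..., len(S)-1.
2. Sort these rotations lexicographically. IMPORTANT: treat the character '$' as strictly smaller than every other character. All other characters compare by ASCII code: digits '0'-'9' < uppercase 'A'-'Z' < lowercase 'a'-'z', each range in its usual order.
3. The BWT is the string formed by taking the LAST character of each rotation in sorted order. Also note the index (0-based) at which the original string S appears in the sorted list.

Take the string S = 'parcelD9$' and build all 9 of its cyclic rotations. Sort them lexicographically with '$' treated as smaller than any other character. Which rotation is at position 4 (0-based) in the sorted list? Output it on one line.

Answer: celD9$par

Derivation:
All 9 rotations (rotation i = S[i:]+S[:i]):
  rot[0] = parcelD9$
  rot[1] = arcelD9$p
  rot[2] = rcelD9$pa
  rot[3] = celD9$par
  rot[4] = elD9$parc
  rot[5] = lD9$parce
  rot[6] = D9$parcel
  rot[7] = 9$parcelD
  rot[8] = $parcelD9
Sorted (with $ < everything):
  sorted[0] = $parcelD9
  sorted[1] = 9$parcelD
  sorted[2] = D9$parcel
  sorted[3] = arcelD9$p
  sorted[4] = celD9$par
  sorted[5] = elD9$parc
  sorted[6] = lD9$parce
  sorted[7] = parcelD9$
  sorted[8] = rcelD9$pa
sorted[4] = celD9$par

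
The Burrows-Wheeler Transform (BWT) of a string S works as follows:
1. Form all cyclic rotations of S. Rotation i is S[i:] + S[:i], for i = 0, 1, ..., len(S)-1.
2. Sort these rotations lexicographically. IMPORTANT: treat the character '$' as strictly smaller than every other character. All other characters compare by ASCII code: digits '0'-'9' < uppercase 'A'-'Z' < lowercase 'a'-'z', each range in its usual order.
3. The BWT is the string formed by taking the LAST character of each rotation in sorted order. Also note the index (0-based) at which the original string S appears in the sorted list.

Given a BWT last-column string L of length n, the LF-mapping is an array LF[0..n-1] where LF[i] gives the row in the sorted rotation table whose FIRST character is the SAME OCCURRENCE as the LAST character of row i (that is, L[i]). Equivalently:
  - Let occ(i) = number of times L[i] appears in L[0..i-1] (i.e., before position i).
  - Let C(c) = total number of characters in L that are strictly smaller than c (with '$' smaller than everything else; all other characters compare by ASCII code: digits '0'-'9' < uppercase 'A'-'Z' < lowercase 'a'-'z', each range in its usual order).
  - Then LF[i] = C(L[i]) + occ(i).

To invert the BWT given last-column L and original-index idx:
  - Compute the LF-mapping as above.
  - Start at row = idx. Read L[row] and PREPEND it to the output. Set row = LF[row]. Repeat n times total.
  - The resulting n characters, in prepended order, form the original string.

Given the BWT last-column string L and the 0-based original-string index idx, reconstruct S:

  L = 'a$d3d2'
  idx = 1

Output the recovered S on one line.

Answer: 2dd3a$

Derivation:
LF mapping: 3 0 4 2 5 1
Walk LF starting at row 1, prepending L[row]:
  step 1: row=1, L[1]='$', prepend. Next row=LF[1]=0
  step 2: row=0, L[0]='a', prepend. Next row=LF[0]=3
  step 3: row=3, L[3]='3', prepend. Next row=LF[3]=2
  step 4: row=2, L[2]='d', prepend. Next row=LF[2]=4
  step 5: row=4, L[4]='d', prepend. Next row=LF[4]=5
  step 6: row=5, L[5]='2', prepend. Next row=LF[5]=1
Reversed output: 2dd3a$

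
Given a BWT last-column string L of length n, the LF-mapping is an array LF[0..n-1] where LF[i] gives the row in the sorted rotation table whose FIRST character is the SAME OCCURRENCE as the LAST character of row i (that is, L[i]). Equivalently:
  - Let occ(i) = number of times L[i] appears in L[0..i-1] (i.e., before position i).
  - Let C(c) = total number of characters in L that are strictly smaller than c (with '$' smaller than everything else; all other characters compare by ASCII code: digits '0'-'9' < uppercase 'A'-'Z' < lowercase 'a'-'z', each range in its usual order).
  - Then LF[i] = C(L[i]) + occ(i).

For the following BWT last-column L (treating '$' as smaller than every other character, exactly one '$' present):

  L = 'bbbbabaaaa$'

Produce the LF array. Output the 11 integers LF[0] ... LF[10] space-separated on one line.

Answer: 6 7 8 9 1 10 2 3 4 5 0

Derivation:
Char counts: '$':1, 'a':5, 'b':5
C (first-col start): C('$')=0, C('a')=1, C('b')=6
L[0]='b': occ=0, LF[0]=C('b')+0=6+0=6
L[1]='b': occ=1, LF[1]=C('b')+1=6+1=7
L[2]='b': occ=2, LF[2]=C('b')+2=6+2=8
L[3]='b': occ=3, LF[3]=C('b')+3=6+3=9
L[4]='a': occ=0, LF[4]=C('a')+0=1+0=1
L[5]='b': occ=4, LF[5]=C('b')+4=6+4=10
L[6]='a': occ=1, LF[6]=C('a')+1=1+1=2
L[7]='a': occ=2, LF[7]=C('a')+2=1+2=3
L[8]='a': occ=3, LF[8]=C('a')+3=1+3=4
L[9]='a': occ=4, LF[9]=C('a')+4=1+4=5
L[10]='$': occ=0, LF[10]=C('$')+0=0+0=0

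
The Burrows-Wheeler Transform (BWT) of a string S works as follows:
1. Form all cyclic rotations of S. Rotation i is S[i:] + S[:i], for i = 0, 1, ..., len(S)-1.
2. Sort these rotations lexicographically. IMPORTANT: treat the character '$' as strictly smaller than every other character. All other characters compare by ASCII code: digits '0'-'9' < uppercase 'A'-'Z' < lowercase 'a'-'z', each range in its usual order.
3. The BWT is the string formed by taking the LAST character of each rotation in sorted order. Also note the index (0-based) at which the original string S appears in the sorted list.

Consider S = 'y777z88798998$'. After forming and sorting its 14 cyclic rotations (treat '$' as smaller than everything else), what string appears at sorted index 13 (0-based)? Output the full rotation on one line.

All 14 rotations (rotation i = S[i:]+S[:i]):
  rot[0] = y777z88798998$
  rot[1] = 777z88798998$y
  rot[2] = 77z88798998$y7
  rot[3] = 7z88798998$y77
  rot[4] = z88798998$y777
  rot[5] = 88798998$y777z
  rot[6] = 8798998$y777z8
  rot[7] = 798998$y777z88
  rot[8] = 98998$y777z887
  rot[9] = 8998$y777z8879
  rot[10] = 998$y777z88798
  rot[11] = 98$y777z887989
  rot[12] = 8$y777z8879899
  rot[13] = $y777z88798998
Sorted (with $ < everything):
  sorted[0] = $y777z88798998
  sorted[1] = 777z88798998$y
  sorted[2] = 77z88798998$y7
  sorted[3] = 798998$y777z88
  sorted[4] = 7z88798998$y77
  sorted[5] = 8$y777z8879899
  sorted[6] = 8798998$y777z8
  sorted[7] = 88798998$y777z
  sorted[8] = 8998$y777z8879
  sorted[9] = 98$y777z887989
  sorted[10] = 98998$y777z887
  sorted[11] = 998$y777z88798
  sorted[12] = y777z88798998$
  sorted[13] = z88798998$y777
sorted[13] = z88798998$y777

Answer: z88798998$y777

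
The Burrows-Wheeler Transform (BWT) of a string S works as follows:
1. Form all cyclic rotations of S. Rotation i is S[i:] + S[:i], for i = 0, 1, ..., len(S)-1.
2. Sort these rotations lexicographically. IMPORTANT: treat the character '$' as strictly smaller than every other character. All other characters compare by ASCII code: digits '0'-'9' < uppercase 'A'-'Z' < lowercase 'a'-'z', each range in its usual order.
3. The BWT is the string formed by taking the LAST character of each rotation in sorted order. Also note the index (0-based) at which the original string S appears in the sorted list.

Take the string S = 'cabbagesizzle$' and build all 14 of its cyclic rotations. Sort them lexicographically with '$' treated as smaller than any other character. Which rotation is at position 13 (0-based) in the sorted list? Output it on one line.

All 14 rotations (rotation i = S[i:]+S[:i]):
  rot[0] = cabbagesizzle$
  rot[1] = abbagesizzle$c
  rot[2] = bbagesizzle$ca
  rot[3] = bagesizzle$cab
  rot[4] = agesizzle$cabb
  rot[5] = gesizzle$cabba
  rot[6] = esizzle$cabbag
  rot[7] = sizzle$cabbage
  rot[8] = izzle$cabbages
  rot[9] = zzle$cabbagesi
  rot[10] = zle$cabbagesiz
  rot[11] = le$cabbagesizz
  rot[12] = e$cabbagesizzl
  rot[13] = $cabbagesizzle
Sorted (with $ < everything):
  sorted[0] = $cabbagesizzle
  sorted[1] = abbagesizzle$c
  sorted[2] = agesizzle$cabb
  sorted[3] = bagesizzle$cab
  sorted[4] = bbagesizzle$ca
  sorted[5] = cabbagesizzle$
  sorted[6] = e$cabbagesizzl
  sorted[7] = esizzle$cabbag
  sorted[8] = gesizzle$cabba
  sorted[9] = izzle$cabbages
  sorted[10] = le$cabbagesizz
  sorted[11] = sizzle$cabbage
  sorted[12] = zle$cabbagesiz
  sorted[13] = zzle$cabbagesi
sorted[13] = zzle$cabbagesi

Answer: zzle$cabbagesi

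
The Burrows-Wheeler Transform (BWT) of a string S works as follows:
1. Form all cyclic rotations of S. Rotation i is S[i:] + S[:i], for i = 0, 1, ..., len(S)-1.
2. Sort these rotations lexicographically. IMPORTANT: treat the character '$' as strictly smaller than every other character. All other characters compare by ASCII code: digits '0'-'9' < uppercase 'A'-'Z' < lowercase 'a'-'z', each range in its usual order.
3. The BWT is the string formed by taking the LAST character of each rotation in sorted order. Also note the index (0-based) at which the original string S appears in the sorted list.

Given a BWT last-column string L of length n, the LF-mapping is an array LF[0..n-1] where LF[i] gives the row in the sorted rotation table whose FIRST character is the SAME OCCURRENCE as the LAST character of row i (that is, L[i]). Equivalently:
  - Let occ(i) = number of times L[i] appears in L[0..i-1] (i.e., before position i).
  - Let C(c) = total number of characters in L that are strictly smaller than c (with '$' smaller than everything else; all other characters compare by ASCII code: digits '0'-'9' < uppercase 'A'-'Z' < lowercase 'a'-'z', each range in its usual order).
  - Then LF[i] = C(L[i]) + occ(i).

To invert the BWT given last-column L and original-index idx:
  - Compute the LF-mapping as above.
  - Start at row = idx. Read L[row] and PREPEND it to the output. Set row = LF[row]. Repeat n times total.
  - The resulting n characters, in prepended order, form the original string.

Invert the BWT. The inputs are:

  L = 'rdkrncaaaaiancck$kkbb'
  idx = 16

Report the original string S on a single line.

LF mapping: 19 11 13 20 17 8 1 2 3 4 12 5 18 9 10 14 0 15 16 6 7
Walk LF starting at row 16, prepending L[row]:
  step 1: row=16, L[16]='$', prepend. Next row=LF[16]=0
  step 2: row=0, L[0]='r', prepend. Next row=LF[0]=19
  step 3: row=19, L[19]='b', prepend. Next row=LF[19]=6
  step 4: row=6, L[6]='a', prepend. Next row=LF[6]=1
  step 5: row=1, L[1]='d', prepend. Next row=LF[1]=11
  step 6: row=11, L[11]='a', prepend. Next row=LF[11]=5
  step 7: row=5, L[5]='c', prepend. Next row=LF[5]=8
  step 8: row=8, L[8]='a', prepend. Next row=LF[8]=3
  step 9: row=3, L[3]='r', prepend. Next row=LF[3]=20
  step 10: row=20, L[20]='b', prepend. Next row=LF[20]=7
  step 11: row=7, L[7]='a', prepend. Next row=LF[7]=2
  step 12: row=2, L[2]='k', prepend. Next row=LF[2]=13
  step 13: row=13, L[13]='c', prepend. Next row=LF[13]=9
  step 14: row=9, L[9]='a', prepend. Next row=LF[9]=4
  step 15: row=4, L[4]='n', prepend. Next row=LF[4]=17
  step 16: row=17, L[17]='k', prepend. Next row=LF[17]=15
  step 17: row=15, L[15]='k', prepend. Next row=LF[15]=14
  step 18: row=14, L[14]='c', prepend. Next row=LF[14]=10
  step 19: row=10, L[10]='i', prepend. Next row=LF[10]=12
  step 20: row=12, L[12]='n', prepend. Next row=LF[12]=18
  step 21: row=18, L[18]='k', prepend. Next row=LF[18]=16
Reversed output: knickknackabracadabr$

Answer: knickknackabracadabr$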